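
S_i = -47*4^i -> [-47, -188, -752, -3008, -12032]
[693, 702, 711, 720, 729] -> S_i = 693 + 9*i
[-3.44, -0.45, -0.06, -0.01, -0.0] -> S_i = -3.44*0.13^i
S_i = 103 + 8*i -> [103, 111, 119, 127, 135]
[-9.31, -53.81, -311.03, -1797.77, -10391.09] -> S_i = -9.31*5.78^i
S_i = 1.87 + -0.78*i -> [1.87, 1.09, 0.31, -0.47, -1.25]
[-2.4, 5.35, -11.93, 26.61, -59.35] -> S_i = -2.40*(-2.23)^i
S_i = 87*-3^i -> [87, -261, 783, -2349, 7047]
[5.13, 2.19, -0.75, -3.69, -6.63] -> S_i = 5.13 + -2.94*i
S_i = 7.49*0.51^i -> [7.49, 3.82, 1.95, 0.99, 0.51]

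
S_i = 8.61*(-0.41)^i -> [8.61, -3.53, 1.45, -0.59, 0.24]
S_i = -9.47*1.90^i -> [-9.47, -17.99, -34.19, -64.95, -123.41]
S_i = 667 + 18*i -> [667, 685, 703, 721, 739]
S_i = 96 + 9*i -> [96, 105, 114, 123, 132]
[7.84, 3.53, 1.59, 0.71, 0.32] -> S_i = 7.84*0.45^i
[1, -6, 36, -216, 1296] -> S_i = 1*-6^i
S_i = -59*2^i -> [-59, -118, -236, -472, -944]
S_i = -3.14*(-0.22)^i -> [-3.14, 0.69, -0.15, 0.03, -0.01]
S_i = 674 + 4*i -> [674, 678, 682, 686, 690]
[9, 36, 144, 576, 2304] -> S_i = 9*4^i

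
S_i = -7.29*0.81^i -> [-7.29, -5.9, -4.78, -3.87, -3.14]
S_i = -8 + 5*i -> [-8, -3, 2, 7, 12]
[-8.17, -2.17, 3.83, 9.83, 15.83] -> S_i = -8.17 + 6.00*i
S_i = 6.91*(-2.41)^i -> [6.91, -16.65, 40.13, -96.72, 233.1]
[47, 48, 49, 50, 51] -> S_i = 47 + 1*i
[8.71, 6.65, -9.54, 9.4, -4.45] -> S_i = Random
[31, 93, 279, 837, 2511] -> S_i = 31*3^i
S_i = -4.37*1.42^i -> [-4.37, -6.21, -8.81, -12.51, -17.77]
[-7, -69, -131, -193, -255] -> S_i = -7 + -62*i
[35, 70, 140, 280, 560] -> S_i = 35*2^i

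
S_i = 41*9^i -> [41, 369, 3321, 29889, 269001]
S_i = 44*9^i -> [44, 396, 3564, 32076, 288684]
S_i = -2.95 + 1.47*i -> [-2.95, -1.48, -0.01, 1.46, 2.93]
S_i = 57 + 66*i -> [57, 123, 189, 255, 321]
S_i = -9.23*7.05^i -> [-9.23, -65.07, -458.75, -3234.22, -22801.22]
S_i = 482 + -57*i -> [482, 425, 368, 311, 254]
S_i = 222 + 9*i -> [222, 231, 240, 249, 258]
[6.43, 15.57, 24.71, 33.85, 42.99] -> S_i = 6.43 + 9.14*i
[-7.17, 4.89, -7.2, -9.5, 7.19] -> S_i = Random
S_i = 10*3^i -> [10, 30, 90, 270, 810]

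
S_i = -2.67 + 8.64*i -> [-2.67, 5.97, 14.61, 23.25, 31.89]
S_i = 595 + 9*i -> [595, 604, 613, 622, 631]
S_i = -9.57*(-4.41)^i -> [-9.57, 42.2, -186.12, 820.78, -3619.65]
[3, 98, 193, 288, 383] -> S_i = 3 + 95*i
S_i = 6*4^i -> [6, 24, 96, 384, 1536]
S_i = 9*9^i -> [9, 81, 729, 6561, 59049]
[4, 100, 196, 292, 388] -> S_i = 4 + 96*i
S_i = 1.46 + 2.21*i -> [1.46, 3.67, 5.88, 8.09, 10.3]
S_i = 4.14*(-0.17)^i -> [4.14, -0.7, 0.12, -0.02, 0.0]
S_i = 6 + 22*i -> [6, 28, 50, 72, 94]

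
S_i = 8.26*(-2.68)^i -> [8.26, -22.14, 59.33, -159.0, 426.11]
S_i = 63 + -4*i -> [63, 59, 55, 51, 47]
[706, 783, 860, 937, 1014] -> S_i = 706 + 77*i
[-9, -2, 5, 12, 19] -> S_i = -9 + 7*i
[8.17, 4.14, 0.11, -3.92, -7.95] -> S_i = 8.17 + -4.03*i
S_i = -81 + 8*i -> [-81, -73, -65, -57, -49]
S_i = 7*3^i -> [7, 21, 63, 189, 567]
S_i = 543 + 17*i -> [543, 560, 577, 594, 611]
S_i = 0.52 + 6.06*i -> [0.52, 6.58, 12.64, 18.7, 24.76]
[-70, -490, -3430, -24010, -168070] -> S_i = -70*7^i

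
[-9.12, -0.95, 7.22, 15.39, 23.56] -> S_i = -9.12 + 8.17*i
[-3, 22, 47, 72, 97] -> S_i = -3 + 25*i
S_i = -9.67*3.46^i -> [-9.67, -33.46, -115.77, -400.55, -1385.9]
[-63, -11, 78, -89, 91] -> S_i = Random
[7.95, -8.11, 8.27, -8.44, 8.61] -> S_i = 7.95*(-1.02)^i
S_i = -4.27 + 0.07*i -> [-4.27, -4.2, -4.13, -4.06, -3.99]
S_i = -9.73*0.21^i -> [-9.73, -2.04, -0.43, -0.09, -0.02]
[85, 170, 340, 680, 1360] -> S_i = 85*2^i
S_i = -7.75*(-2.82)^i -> [-7.75, 21.86, -61.63, 173.8, -490.12]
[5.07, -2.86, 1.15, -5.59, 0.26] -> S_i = Random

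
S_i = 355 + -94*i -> [355, 261, 167, 73, -21]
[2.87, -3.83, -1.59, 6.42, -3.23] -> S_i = Random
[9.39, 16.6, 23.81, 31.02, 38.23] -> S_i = 9.39 + 7.21*i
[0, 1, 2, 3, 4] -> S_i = 0 + 1*i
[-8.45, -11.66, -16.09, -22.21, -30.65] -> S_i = -8.45*1.38^i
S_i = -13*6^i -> [-13, -78, -468, -2808, -16848]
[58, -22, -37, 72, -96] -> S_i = Random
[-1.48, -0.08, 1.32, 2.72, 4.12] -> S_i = -1.48 + 1.40*i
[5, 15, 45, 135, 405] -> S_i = 5*3^i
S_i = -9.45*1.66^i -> [-9.45, -15.69, -26.04, -43.23, -71.76]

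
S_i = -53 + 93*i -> [-53, 40, 133, 226, 319]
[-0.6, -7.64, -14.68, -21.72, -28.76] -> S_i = -0.60 + -7.04*i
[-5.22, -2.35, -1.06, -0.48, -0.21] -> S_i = -5.22*0.45^i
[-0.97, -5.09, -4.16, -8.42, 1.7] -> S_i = Random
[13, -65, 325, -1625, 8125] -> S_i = 13*-5^i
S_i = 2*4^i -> [2, 8, 32, 128, 512]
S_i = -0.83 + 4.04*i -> [-0.83, 3.21, 7.25, 11.29, 15.33]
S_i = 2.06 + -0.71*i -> [2.06, 1.35, 0.64, -0.07, -0.78]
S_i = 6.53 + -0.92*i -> [6.53, 5.61, 4.69, 3.77, 2.85]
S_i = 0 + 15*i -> [0, 15, 30, 45, 60]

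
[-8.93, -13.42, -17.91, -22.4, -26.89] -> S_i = -8.93 + -4.49*i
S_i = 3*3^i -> [3, 9, 27, 81, 243]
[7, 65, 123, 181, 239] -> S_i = 7 + 58*i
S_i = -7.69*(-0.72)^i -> [-7.69, 5.54, -3.99, 2.87, -2.07]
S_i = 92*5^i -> [92, 460, 2300, 11500, 57500]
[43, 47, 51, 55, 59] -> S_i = 43 + 4*i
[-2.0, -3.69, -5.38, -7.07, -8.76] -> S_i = -2.00 + -1.69*i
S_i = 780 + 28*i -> [780, 808, 836, 864, 892]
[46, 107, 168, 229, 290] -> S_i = 46 + 61*i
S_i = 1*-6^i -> [1, -6, 36, -216, 1296]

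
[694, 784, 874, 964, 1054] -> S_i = 694 + 90*i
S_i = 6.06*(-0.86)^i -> [6.06, -5.21, 4.48, -3.85, 3.31]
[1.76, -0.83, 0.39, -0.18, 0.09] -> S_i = 1.76*(-0.47)^i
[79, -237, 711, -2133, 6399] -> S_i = 79*-3^i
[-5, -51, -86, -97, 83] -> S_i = Random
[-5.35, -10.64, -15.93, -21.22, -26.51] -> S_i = -5.35 + -5.29*i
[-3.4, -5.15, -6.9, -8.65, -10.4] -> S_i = -3.40 + -1.75*i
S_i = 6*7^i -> [6, 42, 294, 2058, 14406]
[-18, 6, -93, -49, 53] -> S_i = Random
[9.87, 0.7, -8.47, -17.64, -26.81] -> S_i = 9.87 + -9.17*i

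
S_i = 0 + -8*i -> [0, -8, -16, -24, -32]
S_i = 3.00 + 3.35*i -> [3.0, 6.35, 9.7, 13.05, 16.4]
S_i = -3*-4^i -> [-3, 12, -48, 192, -768]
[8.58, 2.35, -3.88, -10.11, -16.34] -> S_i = 8.58 + -6.23*i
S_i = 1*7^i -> [1, 7, 49, 343, 2401]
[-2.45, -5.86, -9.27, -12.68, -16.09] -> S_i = -2.45 + -3.41*i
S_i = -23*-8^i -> [-23, 184, -1472, 11776, -94208]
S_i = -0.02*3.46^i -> [-0.02, -0.07, -0.24, -0.83, -2.87]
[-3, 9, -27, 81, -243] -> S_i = -3*-3^i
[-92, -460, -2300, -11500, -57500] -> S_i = -92*5^i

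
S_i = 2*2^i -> [2, 4, 8, 16, 32]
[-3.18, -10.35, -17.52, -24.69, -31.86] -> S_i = -3.18 + -7.17*i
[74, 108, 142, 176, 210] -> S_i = 74 + 34*i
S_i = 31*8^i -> [31, 248, 1984, 15872, 126976]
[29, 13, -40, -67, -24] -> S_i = Random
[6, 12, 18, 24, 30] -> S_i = 6 + 6*i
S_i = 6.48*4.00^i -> [6.48, 25.92, 103.68, 414.72, 1658.88]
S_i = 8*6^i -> [8, 48, 288, 1728, 10368]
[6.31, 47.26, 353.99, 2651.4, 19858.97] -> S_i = 6.31*7.49^i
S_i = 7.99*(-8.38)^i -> [7.99, -66.96, 561.09, -4701.96, 39402.42]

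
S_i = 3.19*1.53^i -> [3.19, 4.88, 7.47, 11.43, 17.48]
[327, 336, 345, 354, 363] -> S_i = 327 + 9*i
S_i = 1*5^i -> [1, 5, 25, 125, 625]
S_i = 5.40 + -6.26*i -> [5.4, -0.86, -7.12, -13.38, -19.64]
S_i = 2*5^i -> [2, 10, 50, 250, 1250]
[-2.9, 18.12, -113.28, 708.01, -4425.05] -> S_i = -2.90*(-6.25)^i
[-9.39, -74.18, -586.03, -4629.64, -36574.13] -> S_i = -9.39*7.90^i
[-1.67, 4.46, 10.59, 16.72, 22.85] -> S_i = -1.67 + 6.13*i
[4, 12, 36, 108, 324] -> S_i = 4*3^i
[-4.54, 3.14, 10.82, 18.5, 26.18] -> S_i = -4.54 + 7.68*i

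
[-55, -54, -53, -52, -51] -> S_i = -55 + 1*i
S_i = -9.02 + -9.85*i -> [-9.02, -18.87, -28.72, -38.57, -48.42]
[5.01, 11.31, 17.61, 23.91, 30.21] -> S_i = 5.01 + 6.30*i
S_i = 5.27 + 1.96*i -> [5.27, 7.23, 9.19, 11.15, 13.11]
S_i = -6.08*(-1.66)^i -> [-6.08, 10.09, -16.75, 27.81, -46.17]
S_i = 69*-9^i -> [69, -621, 5589, -50301, 452709]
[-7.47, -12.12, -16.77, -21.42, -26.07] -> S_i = -7.47 + -4.65*i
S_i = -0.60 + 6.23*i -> [-0.6, 5.63, 11.86, 18.09, 24.32]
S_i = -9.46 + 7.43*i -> [-9.46, -2.03, 5.4, 12.83, 20.26]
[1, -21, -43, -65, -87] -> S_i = 1 + -22*i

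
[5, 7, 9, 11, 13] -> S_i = 5 + 2*i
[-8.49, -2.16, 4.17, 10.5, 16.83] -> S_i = -8.49 + 6.33*i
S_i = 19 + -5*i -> [19, 14, 9, 4, -1]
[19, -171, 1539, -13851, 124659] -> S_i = 19*-9^i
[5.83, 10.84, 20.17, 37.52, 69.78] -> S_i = 5.83*1.86^i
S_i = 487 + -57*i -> [487, 430, 373, 316, 259]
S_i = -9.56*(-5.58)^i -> [-9.56, 53.34, -297.66, 1660.97, -9268.18]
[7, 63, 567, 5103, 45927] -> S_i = 7*9^i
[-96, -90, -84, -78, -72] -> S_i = -96 + 6*i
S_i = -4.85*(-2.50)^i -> [-4.85, 12.12, -30.31, 75.78, -189.45]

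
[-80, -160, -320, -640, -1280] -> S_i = -80*2^i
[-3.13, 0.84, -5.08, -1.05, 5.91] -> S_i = Random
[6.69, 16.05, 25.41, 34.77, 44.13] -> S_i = 6.69 + 9.36*i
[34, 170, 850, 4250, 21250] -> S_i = 34*5^i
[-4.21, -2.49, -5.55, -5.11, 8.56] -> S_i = Random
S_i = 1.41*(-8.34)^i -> [1.41, -11.76, 98.07, -817.93, 6821.55]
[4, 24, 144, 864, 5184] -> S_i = 4*6^i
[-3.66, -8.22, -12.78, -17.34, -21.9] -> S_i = -3.66 + -4.56*i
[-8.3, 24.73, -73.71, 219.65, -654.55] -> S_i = -8.30*(-2.98)^i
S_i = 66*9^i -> [66, 594, 5346, 48114, 433026]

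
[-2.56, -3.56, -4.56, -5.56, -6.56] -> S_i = -2.56 + -1.00*i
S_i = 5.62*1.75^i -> [5.62, 9.84, 17.21, 30.12, 52.71]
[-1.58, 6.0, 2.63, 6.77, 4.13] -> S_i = Random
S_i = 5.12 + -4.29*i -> [5.12, 0.83, -3.46, -7.75, -12.04]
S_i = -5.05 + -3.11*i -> [-5.05, -8.16, -11.27, -14.38, -17.49]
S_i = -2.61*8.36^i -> [-2.61, -21.82, -182.41, -1524.96, -12748.69]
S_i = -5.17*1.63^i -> [-5.17, -8.43, -13.74, -22.39, -36.5]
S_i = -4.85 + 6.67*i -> [-4.85, 1.82, 8.49, 15.16, 21.83]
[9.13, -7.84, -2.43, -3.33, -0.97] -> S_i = Random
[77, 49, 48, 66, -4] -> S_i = Random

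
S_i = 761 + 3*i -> [761, 764, 767, 770, 773]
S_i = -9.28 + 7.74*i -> [-9.28, -1.54, 6.2, 13.94, 21.68]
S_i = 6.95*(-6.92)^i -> [6.95, -48.09, 332.81, -2303.05, 15937.1]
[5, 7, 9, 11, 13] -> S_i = 5 + 2*i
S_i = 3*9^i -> [3, 27, 243, 2187, 19683]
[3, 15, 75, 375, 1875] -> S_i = 3*5^i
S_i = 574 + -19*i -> [574, 555, 536, 517, 498]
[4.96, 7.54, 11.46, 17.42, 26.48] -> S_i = 4.96*1.52^i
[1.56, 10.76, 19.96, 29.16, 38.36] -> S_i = 1.56 + 9.20*i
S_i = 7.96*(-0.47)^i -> [7.96, -3.74, 1.76, -0.83, 0.39]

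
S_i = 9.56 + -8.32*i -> [9.56, 1.24, -7.08, -15.4, -23.72]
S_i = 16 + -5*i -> [16, 11, 6, 1, -4]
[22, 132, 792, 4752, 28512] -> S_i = 22*6^i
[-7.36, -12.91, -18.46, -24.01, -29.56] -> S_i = -7.36 + -5.55*i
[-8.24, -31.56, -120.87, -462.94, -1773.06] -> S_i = -8.24*3.83^i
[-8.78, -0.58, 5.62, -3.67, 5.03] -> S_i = Random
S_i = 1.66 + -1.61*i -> [1.66, 0.05, -1.56, -3.17, -4.78]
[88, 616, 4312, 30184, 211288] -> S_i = 88*7^i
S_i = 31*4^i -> [31, 124, 496, 1984, 7936]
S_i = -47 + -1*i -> [-47, -48, -49, -50, -51]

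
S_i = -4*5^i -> [-4, -20, -100, -500, -2500]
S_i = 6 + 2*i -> [6, 8, 10, 12, 14]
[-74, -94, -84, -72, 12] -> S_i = Random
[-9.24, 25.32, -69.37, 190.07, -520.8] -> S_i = -9.24*(-2.74)^i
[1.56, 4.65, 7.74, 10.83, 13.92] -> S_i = 1.56 + 3.09*i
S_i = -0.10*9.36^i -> [-0.1, -0.94, -8.76, -82.0, -767.54]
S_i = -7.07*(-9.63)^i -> [-7.07, 68.08, -655.65, 6313.91, -60802.94]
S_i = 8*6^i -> [8, 48, 288, 1728, 10368]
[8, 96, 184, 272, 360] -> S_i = 8 + 88*i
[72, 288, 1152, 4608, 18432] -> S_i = 72*4^i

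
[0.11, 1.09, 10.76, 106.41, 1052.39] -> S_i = 0.11*9.89^i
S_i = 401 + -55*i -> [401, 346, 291, 236, 181]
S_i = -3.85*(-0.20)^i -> [-3.85, 0.77, -0.15, 0.03, -0.01]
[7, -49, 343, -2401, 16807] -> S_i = 7*-7^i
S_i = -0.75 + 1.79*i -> [-0.75, 1.04, 2.83, 4.62, 6.41]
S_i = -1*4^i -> [-1, -4, -16, -64, -256]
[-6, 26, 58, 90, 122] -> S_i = -6 + 32*i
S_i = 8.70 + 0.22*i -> [8.7, 8.92, 9.14, 9.36, 9.58]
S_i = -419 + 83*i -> [-419, -336, -253, -170, -87]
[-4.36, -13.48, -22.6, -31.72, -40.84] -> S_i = -4.36 + -9.12*i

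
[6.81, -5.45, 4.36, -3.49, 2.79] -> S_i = 6.81*(-0.80)^i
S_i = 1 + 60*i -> [1, 61, 121, 181, 241]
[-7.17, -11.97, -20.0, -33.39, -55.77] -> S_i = -7.17*1.67^i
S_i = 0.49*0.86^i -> [0.49, 0.42, 0.36, 0.31, 0.27]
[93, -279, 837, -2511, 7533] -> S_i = 93*-3^i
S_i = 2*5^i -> [2, 10, 50, 250, 1250]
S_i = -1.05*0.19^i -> [-1.05, -0.2, -0.04, -0.01, -0.0]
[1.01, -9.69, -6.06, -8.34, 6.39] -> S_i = Random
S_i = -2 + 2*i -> [-2, 0, 2, 4, 6]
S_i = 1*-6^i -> [1, -6, 36, -216, 1296]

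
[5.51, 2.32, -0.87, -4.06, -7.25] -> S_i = 5.51 + -3.19*i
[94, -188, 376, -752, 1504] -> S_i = 94*-2^i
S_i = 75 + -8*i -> [75, 67, 59, 51, 43]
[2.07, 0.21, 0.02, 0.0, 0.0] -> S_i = 2.07*0.10^i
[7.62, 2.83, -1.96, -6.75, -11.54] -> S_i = 7.62 + -4.79*i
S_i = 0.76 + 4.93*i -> [0.76, 5.69, 10.62, 15.55, 20.48]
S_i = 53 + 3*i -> [53, 56, 59, 62, 65]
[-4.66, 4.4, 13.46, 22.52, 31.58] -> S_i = -4.66 + 9.06*i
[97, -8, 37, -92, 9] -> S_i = Random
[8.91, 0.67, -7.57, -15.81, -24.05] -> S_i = 8.91 + -8.24*i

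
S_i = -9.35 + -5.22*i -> [-9.35, -14.57, -19.79, -25.01, -30.23]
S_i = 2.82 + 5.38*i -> [2.82, 8.2, 13.58, 18.96, 24.34]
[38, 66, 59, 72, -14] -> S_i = Random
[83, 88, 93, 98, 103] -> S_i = 83 + 5*i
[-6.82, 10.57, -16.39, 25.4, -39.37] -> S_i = -6.82*(-1.55)^i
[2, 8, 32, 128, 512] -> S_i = 2*4^i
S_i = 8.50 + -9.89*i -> [8.5, -1.39, -11.28, -21.17, -31.06]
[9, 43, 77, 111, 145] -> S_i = 9 + 34*i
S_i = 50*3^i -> [50, 150, 450, 1350, 4050]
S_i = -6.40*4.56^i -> [-6.4, -29.18, -133.08, -606.84, -2767.19]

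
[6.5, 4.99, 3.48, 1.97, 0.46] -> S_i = 6.50 + -1.51*i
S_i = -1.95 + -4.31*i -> [-1.95, -6.26, -10.57, -14.88, -19.19]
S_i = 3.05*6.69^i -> [3.05, 20.4, 136.51, 913.23, 6109.48]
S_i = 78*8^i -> [78, 624, 4992, 39936, 319488]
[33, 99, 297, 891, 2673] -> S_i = 33*3^i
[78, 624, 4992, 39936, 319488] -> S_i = 78*8^i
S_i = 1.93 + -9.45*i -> [1.93, -7.52, -16.97, -26.42, -35.87]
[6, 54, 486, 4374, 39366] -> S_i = 6*9^i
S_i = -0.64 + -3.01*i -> [-0.64, -3.65, -6.66, -9.67, -12.68]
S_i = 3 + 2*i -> [3, 5, 7, 9, 11]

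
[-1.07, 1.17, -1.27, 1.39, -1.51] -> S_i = -1.07*(-1.09)^i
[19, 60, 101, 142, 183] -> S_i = 19 + 41*i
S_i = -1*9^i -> [-1, -9, -81, -729, -6561]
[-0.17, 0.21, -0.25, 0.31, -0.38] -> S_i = -0.17*(-1.22)^i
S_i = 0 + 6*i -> [0, 6, 12, 18, 24]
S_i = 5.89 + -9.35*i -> [5.89, -3.46, -12.81, -22.16, -31.51]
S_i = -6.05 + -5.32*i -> [-6.05, -11.37, -16.69, -22.01, -27.33]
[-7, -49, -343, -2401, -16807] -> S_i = -7*7^i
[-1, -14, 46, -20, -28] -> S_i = Random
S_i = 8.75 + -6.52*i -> [8.75, 2.23, -4.29, -10.81, -17.33]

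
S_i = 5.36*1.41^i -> [5.36, 7.56, 10.66, 15.03, 21.19]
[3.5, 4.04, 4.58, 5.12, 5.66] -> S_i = 3.50 + 0.54*i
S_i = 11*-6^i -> [11, -66, 396, -2376, 14256]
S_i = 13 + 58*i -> [13, 71, 129, 187, 245]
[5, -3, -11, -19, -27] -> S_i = 5 + -8*i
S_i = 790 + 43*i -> [790, 833, 876, 919, 962]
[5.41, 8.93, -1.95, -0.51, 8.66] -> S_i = Random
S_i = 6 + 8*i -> [6, 14, 22, 30, 38]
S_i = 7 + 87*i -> [7, 94, 181, 268, 355]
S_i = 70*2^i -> [70, 140, 280, 560, 1120]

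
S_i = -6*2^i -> [-6, -12, -24, -48, -96]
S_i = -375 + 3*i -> [-375, -372, -369, -366, -363]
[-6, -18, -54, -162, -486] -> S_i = -6*3^i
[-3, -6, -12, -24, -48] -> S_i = -3*2^i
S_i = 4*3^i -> [4, 12, 36, 108, 324]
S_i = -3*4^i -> [-3, -12, -48, -192, -768]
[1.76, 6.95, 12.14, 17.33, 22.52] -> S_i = 1.76 + 5.19*i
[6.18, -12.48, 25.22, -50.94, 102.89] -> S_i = 6.18*(-2.02)^i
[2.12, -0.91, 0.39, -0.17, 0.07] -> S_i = 2.12*(-0.43)^i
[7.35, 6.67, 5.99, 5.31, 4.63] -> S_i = 7.35 + -0.68*i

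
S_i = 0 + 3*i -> [0, 3, 6, 9, 12]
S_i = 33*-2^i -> [33, -66, 132, -264, 528]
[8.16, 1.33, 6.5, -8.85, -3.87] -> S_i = Random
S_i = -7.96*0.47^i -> [-7.96, -3.74, -1.76, -0.83, -0.39]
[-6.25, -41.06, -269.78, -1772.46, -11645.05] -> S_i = -6.25*6.57^i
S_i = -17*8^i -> [-17, -136, -1088, -8704, -69632]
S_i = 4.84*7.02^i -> [4.84, 33.98, 238.52, 1674.39, 11754.22]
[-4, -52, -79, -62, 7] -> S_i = Random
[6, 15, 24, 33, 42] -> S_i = 6 + 9*i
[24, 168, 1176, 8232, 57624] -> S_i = 24*7^i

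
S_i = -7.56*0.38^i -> [-7.56, -2.87, -1.09, -0.41, -0.16]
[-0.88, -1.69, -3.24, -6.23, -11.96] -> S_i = -0.88*1.92^i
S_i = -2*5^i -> [-2, -10, -50, -250, -1250]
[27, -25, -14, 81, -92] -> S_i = Random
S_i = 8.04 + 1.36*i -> [8.04, 9.4, 10.76, 12.12, 13.48]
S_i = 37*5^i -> [37, 185, 925, 4625, 23125]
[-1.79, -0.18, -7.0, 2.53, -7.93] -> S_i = Random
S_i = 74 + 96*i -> [74, 170, 266, 362, 458]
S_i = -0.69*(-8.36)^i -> [-0.69, 5.77, -48.22, 403.15, -3370.34]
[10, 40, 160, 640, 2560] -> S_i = 10*4^i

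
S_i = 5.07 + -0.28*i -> [5.07, 4.79, 4.51, 4.23, 3.95]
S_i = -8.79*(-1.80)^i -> [-8.79, 15.82, -28.48, 51.26, -92.27]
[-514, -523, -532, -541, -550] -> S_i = -514 + -9*i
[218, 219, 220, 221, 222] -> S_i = 218 + 1*i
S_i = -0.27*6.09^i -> [-0.27, -1.64, -10.01, -60.98, -371.39]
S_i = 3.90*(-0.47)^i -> [3.9, -1.83, 0.86, -0.4, 0.19]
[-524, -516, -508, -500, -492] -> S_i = -524 + 8*i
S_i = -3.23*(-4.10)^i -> [-3.23, 13.24, -54.3, 222.61, -912.72]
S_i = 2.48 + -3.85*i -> [2.48, -1.37, -5.22, -9.07, -12.92]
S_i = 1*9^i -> [1, 9, 81, 729, 6561]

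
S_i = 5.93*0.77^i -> [5.93, 4.57, 3.52, 2.71, 2.08]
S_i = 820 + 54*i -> [820, 874, 928, 982, 1036]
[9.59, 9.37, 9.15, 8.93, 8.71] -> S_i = 9.59 + -0.22*i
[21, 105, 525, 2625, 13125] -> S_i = 21*5^i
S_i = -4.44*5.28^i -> [-4.44, -23.44, -123.78, -653.56, -3450.79]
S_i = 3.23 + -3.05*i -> [3.23, 0.18, -2.87, -5.92, -8.97]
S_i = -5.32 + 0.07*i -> [-5.32, -5.25, -5.18, -5.11, -5.04]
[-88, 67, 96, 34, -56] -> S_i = Random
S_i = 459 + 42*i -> [459, 501, 543, 585, 627]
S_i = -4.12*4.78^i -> [-4.12, -19.69, -94.14, -449.97, -2150.84]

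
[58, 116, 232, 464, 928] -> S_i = 58*2^i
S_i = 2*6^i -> [2, 12, 72, 432, 2592]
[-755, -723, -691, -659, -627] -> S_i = -755 + 32*i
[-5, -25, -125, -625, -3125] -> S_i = -5*5^i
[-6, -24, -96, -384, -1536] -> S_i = -6*4^i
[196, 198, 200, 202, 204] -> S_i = 196 + 2*i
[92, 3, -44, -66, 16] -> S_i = Random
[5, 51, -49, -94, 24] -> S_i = Random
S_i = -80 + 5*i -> [-80, -75, -70, -65, -60]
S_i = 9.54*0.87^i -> [9.54, 8.3, 7.22, 6.28, 5.47]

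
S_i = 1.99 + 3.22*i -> [1.99, 5.21, 8.43, 11.65, 14.87]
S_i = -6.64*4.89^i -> [-6.64, -32.47, -158.78, -776.42, -3796.68]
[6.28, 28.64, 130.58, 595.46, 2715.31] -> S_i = 6.28*4.56^i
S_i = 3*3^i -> [3, 9, 27, 81, 243]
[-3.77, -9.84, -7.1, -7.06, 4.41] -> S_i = Random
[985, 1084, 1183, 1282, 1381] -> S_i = 985 + 99*i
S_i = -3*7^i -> [-3, -21, -147, -1029, -7203]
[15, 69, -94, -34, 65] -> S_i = Random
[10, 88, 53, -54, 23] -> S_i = Random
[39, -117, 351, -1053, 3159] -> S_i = 39*-3^i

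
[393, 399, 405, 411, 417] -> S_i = 393 + 6*i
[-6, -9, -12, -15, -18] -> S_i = -6 + -3*i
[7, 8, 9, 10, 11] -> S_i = 7 + 1*i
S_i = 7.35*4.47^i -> [7.35, 32.85, 146.86, 656.46, 2934.39]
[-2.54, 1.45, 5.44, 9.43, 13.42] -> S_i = -2.54 + 3.99*i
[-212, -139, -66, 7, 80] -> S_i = -212 + 73*i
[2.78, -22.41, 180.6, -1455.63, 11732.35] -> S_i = 2.78*(-8.06)^i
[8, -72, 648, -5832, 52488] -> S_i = 8*-9^i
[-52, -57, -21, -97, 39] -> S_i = Random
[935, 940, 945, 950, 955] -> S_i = 935 + 5*i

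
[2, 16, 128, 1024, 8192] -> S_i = 2*8^i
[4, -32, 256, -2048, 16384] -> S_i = 4*-8^i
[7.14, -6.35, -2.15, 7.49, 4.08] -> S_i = Random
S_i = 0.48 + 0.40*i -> [0.48, 0.88, 1.28, 1.68, 2.08]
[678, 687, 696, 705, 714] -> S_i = 678 + 9*i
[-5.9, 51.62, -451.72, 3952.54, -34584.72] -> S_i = -5.90*(-8.75)^i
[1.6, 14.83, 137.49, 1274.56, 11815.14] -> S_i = 1.60*9.27^i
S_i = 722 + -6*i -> [722, 716, 710, 704, 698]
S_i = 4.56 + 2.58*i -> [4.56, 7.14, 9.72, 12.3, 14.88]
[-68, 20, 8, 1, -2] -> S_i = Random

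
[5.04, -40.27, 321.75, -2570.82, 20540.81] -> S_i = 5.04*(-7.99)^i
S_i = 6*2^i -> [6, 12, 24, 48, 96]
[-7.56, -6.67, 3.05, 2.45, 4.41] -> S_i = Random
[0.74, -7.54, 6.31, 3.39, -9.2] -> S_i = Random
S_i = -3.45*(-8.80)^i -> [-3.45, 30.36, -267.17, 2351.08, -20689.49]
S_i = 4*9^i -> [4, 36, 324, 2916, 26244]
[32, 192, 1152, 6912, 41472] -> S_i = 32*6^i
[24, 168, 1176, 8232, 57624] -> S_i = 24*7^i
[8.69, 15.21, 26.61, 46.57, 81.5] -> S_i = 8.69*1.75^i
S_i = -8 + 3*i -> [-8, -5, -2, 1, 4]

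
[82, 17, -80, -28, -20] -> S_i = Random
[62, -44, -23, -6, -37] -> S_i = Random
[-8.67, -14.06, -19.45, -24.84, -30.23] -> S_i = -8.67 + -5.39*i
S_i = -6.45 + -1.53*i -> [-6.45, -7.98, -9.51, -11.04, -12.57]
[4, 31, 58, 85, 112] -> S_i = 4 + 27*i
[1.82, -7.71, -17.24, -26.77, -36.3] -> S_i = 1.82 + -9.53*i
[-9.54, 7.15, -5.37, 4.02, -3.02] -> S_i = -9.54*(-0.75)^i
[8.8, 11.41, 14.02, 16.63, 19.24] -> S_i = 8.80 + 2.61*i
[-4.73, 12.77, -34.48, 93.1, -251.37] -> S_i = -4.73*(-2.70)^i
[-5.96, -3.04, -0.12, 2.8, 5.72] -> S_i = -5.96 + 2.92*i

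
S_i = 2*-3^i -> [2, -6, 18, -54, 162]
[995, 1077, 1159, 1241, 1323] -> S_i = 995 + 82*i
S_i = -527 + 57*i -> [-527, -470, -413, -356, -299]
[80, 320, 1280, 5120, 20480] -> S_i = 80*4^i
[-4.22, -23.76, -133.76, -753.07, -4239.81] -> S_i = -4.22*5.63^i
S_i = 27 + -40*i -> [27, -13, -53, -93, -133]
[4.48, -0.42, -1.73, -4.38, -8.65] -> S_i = Random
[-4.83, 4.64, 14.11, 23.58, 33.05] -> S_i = -4.83 + 9.47*i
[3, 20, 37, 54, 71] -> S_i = 3 + 17*i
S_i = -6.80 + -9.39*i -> [-6.8, -16.19, -25.58, -34.97, -44.36]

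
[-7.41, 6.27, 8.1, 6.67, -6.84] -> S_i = Random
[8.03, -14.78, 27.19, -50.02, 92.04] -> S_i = 8.03*(-1.84)^i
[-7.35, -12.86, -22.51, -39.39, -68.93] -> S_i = -7.35*1.75^i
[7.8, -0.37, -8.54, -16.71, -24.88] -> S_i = 7.80 + -8.17*i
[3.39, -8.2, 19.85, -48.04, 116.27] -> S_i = 3.39*(-2.42)^i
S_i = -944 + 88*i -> [-944, -856, -768, -680, -592]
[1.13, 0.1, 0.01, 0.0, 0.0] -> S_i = 1.13*0.09^i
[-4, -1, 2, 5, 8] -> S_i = -4 + 3*i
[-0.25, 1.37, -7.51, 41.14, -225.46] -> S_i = -0.25*(-5.48)^i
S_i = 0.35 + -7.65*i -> [0.35, -7.3, -14.95, -22.6, -30.25]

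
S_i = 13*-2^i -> [13, -26, 52, -104, 208]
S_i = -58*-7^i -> [-58, 406, -2842, 19894, -139258]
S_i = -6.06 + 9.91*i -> [-6.06, 3.85, 13.76, 23.67, 33.58]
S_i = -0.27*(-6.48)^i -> [-0.27, 1.75, -11.34, 73.47, -476.06]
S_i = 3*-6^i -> [3, -18, 108, -648, 3888]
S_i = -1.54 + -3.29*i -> [-1.54, -4.83, -8.12, -11.41, -14.7]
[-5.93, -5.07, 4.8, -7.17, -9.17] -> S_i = Random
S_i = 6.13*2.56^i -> [6.13, 15.69, 40.17, 102.84, 263.28]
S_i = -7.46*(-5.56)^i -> [-7.46, 41.48, -230.62, 1282.22, -7129.15]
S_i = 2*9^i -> [2, 18, 162, 1458, 13122]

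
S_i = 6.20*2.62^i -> [6.2, 16.24, 42.56, 111.51, 292.14]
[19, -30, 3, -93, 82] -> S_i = Random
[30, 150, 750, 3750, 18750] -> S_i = 30*5^i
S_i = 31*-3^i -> [31, -93, 279, -837, 2511]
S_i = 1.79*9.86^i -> [1.79, 17.65, 174.02, 1715.87, 16918.45]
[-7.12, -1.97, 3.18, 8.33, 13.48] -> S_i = -7.12 + 5.15*i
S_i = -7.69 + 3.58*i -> [-7.69, -4.11, -0.53, 3.05, 6.63]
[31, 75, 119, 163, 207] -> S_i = 31 + 44*i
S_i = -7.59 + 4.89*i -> [-7.59, -2.7, 2.19, 7.08, 11.97]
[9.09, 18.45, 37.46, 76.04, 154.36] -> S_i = 9.09*2.03^i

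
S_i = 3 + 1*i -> [3, 4, 5, 6, 7]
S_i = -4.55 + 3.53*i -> [-4.55, -1.02, 2.51, 6.04, 9.57]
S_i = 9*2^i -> [9, 18, 36, 72, 144]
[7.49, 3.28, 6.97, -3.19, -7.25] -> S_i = Random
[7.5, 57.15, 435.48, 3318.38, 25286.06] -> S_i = 7.50*7.62^i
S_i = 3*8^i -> [3, 24, 192, 1536, 12288]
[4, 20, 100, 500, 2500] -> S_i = 4*5^i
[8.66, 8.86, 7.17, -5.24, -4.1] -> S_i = Random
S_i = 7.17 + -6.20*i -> [7.17, 0.97, -5.23, -11.43, -17.63]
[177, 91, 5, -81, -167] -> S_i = 177 + -86*i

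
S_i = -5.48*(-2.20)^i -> [-5.48, 12.06, -26.52, 58.35, -128.37]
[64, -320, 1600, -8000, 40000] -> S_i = 64*-5^i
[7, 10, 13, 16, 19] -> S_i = 7 + 3*i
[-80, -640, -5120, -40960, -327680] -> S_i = -80*8^i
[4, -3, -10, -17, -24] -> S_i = 4 + -7*i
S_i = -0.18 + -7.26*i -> [-0.18, -7.44, -14.7, -21.96, -29.22]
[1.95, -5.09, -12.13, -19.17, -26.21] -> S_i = 1.95 + -7.04*i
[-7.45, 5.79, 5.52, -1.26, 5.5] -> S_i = Random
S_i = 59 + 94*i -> [59, 153, 247, 341, 435]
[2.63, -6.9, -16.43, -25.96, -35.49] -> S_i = 2.63 + -9.53*i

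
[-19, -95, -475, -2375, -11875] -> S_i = -19*5^i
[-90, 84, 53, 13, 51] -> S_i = Random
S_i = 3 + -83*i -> [3, -80, -163, -246, -329]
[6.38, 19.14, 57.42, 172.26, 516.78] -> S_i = 6.38*3.00^i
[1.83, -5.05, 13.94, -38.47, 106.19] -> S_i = 1.83*(-2.76)^i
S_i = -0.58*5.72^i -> [-0.58, -3.32, -18.98, -108.55, -620.89]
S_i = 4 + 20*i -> [4, 24, 44, 64, 84]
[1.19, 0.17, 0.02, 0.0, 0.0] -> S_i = 1.19*0.14^i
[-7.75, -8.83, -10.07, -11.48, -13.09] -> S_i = -7.75*1.14^i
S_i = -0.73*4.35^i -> [-0.73, -3.18, -13.81, -60.09, -261.38]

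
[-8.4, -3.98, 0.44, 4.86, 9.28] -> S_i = -8.40 + 4.42*i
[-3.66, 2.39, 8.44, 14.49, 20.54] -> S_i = -3.66 + 6.05*i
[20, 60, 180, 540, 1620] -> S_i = 20*3^i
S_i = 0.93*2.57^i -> [0.93, 2.39, 6.14, 15.79, 40.57]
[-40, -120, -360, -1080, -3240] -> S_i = -40*3^i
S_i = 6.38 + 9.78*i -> [6.38, 16.16, 25.94, 35.72, 45.5]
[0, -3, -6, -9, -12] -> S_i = 0 + -3*i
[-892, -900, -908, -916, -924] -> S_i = -892 + -8*i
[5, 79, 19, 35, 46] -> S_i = Random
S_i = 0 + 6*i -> [0, 6, 12, 18, 24]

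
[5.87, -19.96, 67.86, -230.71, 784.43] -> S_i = 5.87*(-3.40)^i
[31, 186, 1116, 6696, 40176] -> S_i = 31*6^i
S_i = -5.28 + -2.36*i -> [-5.28, -7.64, -10.0, -12.36, -14.72]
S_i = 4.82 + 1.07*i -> [4.82, 5.89, 6.96, 8.03, 9.1]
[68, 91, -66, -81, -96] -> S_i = Random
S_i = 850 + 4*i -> [850, 854, 858, 862, 866]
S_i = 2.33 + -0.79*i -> [2.33, 1.54, 0.75, -0.04, -0.83]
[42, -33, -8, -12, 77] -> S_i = Random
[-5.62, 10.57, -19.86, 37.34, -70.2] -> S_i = -5.62*(-1.88)^i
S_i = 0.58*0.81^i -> [0.58, 0.47, 0.38, 0.31, 0.25]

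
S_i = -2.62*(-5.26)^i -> [-2.62, 13.78, -72.49, 381.29, -2005.6]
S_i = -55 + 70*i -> [-55, 15, 85, 155, 225]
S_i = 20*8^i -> [20, 160, 1280, 10240, 81920]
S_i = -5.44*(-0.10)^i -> [-5.44, 0.54, -0.05, 0.01, -0.0]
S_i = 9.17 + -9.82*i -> [9.17, -0.65, -10.47, -20.29, -30.11]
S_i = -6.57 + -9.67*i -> [-6.57, -16.24, -25.91, -35.58, -45.25]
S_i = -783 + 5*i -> [-783, -778, -773, -768, -763]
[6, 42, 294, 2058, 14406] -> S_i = 6*7^i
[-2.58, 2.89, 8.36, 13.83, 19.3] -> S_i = -2.58 + 5.47*i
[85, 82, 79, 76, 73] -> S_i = 85 + -3*i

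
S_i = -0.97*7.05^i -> [-0.97, -6.84, -48.21, -339.89, -2396.23]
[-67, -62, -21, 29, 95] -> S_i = Random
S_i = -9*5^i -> [-9, -45, -225, -1125, -5625]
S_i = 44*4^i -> [44, 176, 704, 2816, 11264]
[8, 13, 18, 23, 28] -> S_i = 8 + 5*i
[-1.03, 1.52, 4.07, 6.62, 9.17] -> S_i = -1.03 + 2.55*i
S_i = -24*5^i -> [-24, -120, -600, -3000, -15000]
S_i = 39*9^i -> [39, 351, 3159, 28431, 255879]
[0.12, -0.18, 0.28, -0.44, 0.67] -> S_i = 0.12*(-1.54)^i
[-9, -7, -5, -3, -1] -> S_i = -9 + 2*i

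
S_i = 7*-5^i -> [7, -35, 175, -875, 4375]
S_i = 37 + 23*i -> [37, 60, 83, 106, 129]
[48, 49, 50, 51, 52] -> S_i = 48 + 1*i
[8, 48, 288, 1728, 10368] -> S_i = 8*6^i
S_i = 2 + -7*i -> [2, -5, -12, -19, -26]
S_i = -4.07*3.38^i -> [-4.07, -13.76, -46.5, -157.16, -531.2]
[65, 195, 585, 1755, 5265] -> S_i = 65*3^i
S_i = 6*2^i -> [6, 12, 24, 48, 96]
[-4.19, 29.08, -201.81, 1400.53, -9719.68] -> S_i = -4.19*(-6.94)^i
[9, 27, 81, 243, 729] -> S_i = 9*3^i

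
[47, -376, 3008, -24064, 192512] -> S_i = 47*-8^i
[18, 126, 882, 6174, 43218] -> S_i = 18*7^i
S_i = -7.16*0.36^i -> [-7.16, -2.58, -0.93, -0.33, -0.12]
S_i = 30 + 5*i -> [30, 35, 40, 45, 50]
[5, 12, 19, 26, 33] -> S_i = 5 + 7*i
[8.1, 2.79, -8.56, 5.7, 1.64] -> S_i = Random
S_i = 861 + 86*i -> [861, 947, 1033, 1119, 1205]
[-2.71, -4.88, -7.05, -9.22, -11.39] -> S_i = -2.71 + -2.17*i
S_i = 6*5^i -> [6, 30, 150, 750, 3750]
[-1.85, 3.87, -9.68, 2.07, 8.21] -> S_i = Random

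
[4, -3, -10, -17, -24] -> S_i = 4 + -7*i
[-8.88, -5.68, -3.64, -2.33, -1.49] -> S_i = -8.88*0.64^i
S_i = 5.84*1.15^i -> [5.84, 6.72, 7.72, 8.88, 10.21]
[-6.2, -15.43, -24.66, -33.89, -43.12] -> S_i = -6.20 + -9.23*i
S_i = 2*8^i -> [2, 16, 128, 1024, 8192]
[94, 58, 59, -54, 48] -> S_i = Random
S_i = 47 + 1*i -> [47, 48, 49, 50, 51]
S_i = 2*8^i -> [2, 16, 128, 1024, 8192]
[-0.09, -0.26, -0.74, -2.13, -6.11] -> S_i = -0.09*2.87^i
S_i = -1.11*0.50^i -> [-1.11, -0.56, -0.28, -0.14, -0.07]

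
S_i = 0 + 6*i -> [0, 6, 12, 18, 24]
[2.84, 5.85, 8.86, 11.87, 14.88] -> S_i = 2.84 + 3.01*i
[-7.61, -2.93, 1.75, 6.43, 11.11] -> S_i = -7.61 + 4.68*i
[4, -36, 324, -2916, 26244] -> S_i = 4*-9^i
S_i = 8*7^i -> [8, 56, 392, 2744, 19208]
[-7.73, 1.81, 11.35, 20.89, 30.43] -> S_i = -7.73 + 9.54*i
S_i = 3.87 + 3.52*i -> [3.87, 7.39, 10.91, 14.43, 17.95]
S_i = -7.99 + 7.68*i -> [-7.99, -0.31, 7.37, 15.05, 22.73]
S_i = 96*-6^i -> [96, -576, 3456, -20736, 124416]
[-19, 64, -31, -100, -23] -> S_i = Random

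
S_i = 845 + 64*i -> [845, 909, 973, 1037, 1101]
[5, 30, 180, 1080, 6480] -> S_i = 5*6^i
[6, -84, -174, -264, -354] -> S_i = 6 + -90*i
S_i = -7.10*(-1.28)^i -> [-7.1, 9.09, -11.63, 14.89, -19.06]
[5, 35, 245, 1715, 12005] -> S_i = 5*7^i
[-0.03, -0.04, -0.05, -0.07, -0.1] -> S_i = -0.03*1.34^i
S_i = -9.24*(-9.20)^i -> [-9.24, 85.01, -782.07, 7195.08, -66194.71]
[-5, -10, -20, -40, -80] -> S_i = -5*2^i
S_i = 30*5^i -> [30, 150, 750, 3750, 18750]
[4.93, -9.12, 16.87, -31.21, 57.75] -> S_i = 4.93*(-1.85)^i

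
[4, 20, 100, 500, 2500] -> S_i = 4*5^i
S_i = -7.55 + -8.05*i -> [-7.55, -15.6, -23.65, -31.7, -39.75]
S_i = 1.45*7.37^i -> [1.45, 10.69, 78.76, 580.46, 4277.97]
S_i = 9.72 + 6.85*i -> [9.72, 16.57, 23.42, 30.27, 37.12]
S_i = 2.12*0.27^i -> [2.12, 0.57, 0.15, 0.04, 0.01]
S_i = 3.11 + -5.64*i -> [3.11, -2.53, -8.17, -13.81, -19.45]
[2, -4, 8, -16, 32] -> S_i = 2*-2^i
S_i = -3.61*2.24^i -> [-3.61, -8.09, -18.11, -40.57, -90.89]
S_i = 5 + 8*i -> [5, 13, 21, 29, 37]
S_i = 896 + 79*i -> [896, 975, 1054, 1133, 1212]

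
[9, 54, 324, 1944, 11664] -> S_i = 9*6^i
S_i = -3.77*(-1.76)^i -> [-3.77, 6.64, -11.68, 20.55, -36.17]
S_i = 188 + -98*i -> [188, 90, -8, -106, -204]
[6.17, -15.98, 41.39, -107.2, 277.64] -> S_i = 6.17*(-2.59)^i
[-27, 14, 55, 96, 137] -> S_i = -27 + 41*i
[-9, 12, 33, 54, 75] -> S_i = -9 + 21*i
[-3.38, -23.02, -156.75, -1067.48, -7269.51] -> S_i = -3.38*6.81^i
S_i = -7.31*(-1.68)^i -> [-7.31, 12.28, -20.63, 34.66, -58.23]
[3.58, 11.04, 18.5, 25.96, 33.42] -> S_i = 3.58 + 7.46*i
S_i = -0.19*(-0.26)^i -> [-0.19, 0.05, -0.01, 0.0, -0.0]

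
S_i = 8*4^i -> [8, 32, 128, 512, 2048]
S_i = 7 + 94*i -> [7, 101, 195, 289, 383]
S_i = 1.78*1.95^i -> [1.78, 3.47, 6.77, 13.2, 25.74]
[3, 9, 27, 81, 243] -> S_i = 3*3^i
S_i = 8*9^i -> [8, 72, 648, 5832, 52488]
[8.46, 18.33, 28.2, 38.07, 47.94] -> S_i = 8.46 + 9.87*i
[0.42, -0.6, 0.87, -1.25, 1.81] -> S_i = 0.42*(-1.44)^i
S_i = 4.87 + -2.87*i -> [4.87, 2.0, -0.87, -3.74, -6.61]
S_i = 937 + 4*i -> [937, 941, 945, 949, 953]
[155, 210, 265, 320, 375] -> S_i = 155 + 55*i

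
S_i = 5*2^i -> [5, 10, 20, 40, 80]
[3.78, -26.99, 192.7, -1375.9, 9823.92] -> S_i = 3.78*(-7.14)^i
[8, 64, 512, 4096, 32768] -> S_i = 8*8^i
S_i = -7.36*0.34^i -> [-7.36, -2.5, -0.85, -0.29, -0.1]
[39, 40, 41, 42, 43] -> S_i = 39 + 1*i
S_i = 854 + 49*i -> [854, 903, 952, 1001, 1050]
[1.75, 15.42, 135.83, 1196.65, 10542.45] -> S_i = 1.75*8.81^i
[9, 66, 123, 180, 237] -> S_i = 9 + 57*i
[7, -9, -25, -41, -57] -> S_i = 7 + -16*i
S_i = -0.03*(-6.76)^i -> [-0.03, 0.2, -1.37, 9.27, -62.65]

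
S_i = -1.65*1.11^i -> [-1.65, -1.83, -2.03, -2.26, -2.5]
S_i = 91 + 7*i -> [91, 98, 105, 112, 119]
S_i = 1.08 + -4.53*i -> [1.08, -3.45, -7.98, -12.51, -17.04]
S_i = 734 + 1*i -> [734, 735, 736, 737, 738]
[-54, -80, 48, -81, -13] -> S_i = Random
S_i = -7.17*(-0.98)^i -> [-7.17, 7.03, -6.89, 6.75, -6.61]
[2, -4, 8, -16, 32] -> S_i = 2*-2^i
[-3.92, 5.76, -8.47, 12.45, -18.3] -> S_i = -3.92*(-1.47)^i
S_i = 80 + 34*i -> [80, 114, 148, 182, 216]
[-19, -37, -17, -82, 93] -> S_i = Random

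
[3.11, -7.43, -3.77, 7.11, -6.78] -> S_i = Random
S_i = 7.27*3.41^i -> [7.27, 24.79, 84.54, 288.27, 983.0]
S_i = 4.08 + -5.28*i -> [4.08, -1.2, -6.48, -11.76, -17.04]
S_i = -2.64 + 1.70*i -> [-2.64, -0.94, 0.76, 2.46, 4.16]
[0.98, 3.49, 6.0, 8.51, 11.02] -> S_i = 0.98 + 2.51*i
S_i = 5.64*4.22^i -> [5.64, 23.8, 100.44, 423.85, 1788.66]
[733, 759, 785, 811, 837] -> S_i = 733 + 26*i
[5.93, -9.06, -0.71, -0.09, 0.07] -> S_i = Random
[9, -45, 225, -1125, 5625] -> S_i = 9*-5^i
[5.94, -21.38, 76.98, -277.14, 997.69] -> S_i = 5.94*(-3.60)^i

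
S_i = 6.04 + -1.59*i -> [6.04, 4.45, 2.86, 1.27, -0.32]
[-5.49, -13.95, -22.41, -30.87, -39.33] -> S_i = -5.49 + -8.46*i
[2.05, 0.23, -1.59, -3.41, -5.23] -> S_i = 2.05 + -1.82*i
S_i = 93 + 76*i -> [93, 169, 245, 321, 397]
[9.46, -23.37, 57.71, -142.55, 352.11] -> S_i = 9.46*(-2.47)^i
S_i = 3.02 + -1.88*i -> [3.02, 1.14, -0.74, -2.62, -4.5]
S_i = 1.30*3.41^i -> [1.3, 4.43, 15.12, 51.55, 175.78]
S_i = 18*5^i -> [18, 90, 450, 2250, 11250]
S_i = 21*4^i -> [21, 84, 336, 1344, 5376]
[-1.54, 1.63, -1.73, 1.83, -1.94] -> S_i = -1.54*(-1.06)^i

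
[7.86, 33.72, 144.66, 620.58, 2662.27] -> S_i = 7.86*4.29^i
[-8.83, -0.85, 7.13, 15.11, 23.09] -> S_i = -8.83 + 7.98*i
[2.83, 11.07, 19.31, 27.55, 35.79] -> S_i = 2.83 + 8.24*i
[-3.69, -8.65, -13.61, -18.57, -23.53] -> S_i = -3.69 + -4.96*i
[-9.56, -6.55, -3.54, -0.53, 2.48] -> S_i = -9.56 + 3.01*i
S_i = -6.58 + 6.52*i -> [-6.58, -0.06, 6.46, 12.98, 19.5]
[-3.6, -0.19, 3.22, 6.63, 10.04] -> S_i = -3.60 + 3.41*i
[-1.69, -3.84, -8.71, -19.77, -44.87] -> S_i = -1.69*2.27^i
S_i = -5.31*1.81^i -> [-5.31, -9.61, -17.4, -31.49, -56.99]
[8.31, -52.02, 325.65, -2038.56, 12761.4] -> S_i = 8.31*(-6.26)^i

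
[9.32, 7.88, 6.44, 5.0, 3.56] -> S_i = 9.32 + -1.44*i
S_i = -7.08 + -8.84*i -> [-7.08, -15.92, -24.76, -33.6, -42.44]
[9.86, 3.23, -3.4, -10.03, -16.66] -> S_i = 9.86 + -6.63*i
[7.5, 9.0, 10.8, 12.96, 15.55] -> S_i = 7.50*1.20^i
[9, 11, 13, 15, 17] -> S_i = 9 + 2*i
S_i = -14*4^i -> [-14, -56, -224, -896, -3584]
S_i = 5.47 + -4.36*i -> [5.47, 1.11, -3.25, -7.61, -11.97]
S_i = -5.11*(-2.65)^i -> [-5.11, 13.54, -35.88, 95.1, -252.0]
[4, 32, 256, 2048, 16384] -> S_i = 4*8^i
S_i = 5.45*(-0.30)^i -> [5.45, -1.64, 0.49, -0.15, 0.04]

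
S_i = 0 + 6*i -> [0, 6, 12, 18, 24]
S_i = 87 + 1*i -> [87, 88, 89, 90, 91]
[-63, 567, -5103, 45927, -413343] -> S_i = -63*-9^i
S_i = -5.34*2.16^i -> [-5.34, -11.53, -24.91, -53.81, -116.24]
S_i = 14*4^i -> [14, 56, 224, 896, 3584]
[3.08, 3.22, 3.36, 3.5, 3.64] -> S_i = 3.08 + 0.14*i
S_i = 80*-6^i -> [80, -480, 2880, -17280, 103680]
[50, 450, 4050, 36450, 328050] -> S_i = 50*9^i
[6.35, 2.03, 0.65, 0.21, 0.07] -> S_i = 6.35*0.32^i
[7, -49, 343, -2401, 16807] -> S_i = 7*-7^i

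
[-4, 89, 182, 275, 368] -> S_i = -4 + 93*i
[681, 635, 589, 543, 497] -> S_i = 681 + -46*i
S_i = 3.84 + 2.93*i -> [3.84, 6.77, 9.7, 12.63, 15.56]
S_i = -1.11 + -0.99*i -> [-1.11, -2.1, -3.09, -4.08, -5.07]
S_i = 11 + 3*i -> [11, 14, 17, 20, 23]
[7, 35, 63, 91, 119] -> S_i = 7 + 28*i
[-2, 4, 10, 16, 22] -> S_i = -2 + 6*i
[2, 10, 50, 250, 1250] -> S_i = 2*5^i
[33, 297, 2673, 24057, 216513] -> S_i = 33*9^i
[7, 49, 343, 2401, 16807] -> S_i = 7*7^i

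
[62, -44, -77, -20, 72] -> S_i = Random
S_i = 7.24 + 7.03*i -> [7.24, 14.27, 21.3, 28.33, 35.36]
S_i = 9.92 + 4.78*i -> [9.92, 14.7, 19.48, 24.26, 29.04]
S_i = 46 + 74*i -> [46, 120, 194, 268, 342]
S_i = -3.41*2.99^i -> [-3.41, -10.2, -30.49, -91.15, -272.55]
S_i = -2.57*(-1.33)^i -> [-2.57, 3.42, -4.55, 6.05, -8.04]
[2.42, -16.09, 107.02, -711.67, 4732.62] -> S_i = 2.42*(-6.65)^i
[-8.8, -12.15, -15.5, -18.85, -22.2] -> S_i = -8.80 + -3.35*i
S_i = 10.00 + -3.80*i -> [10.0, 6.2, 2.4, -1.4, -5.2]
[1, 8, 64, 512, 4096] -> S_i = 1*8^i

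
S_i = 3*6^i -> [3, 18, 108, 648, 3888]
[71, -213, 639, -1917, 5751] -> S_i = 71*-3^i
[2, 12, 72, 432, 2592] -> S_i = 2*6^i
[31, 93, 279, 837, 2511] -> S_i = 31*3^i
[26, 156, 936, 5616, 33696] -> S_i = 26*6^i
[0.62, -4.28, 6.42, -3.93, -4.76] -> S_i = Random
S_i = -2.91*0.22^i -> [-2.91, -0.64, -0.14, -0.03, -0.01]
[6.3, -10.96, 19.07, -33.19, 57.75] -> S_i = 6.30*(-1.74)^i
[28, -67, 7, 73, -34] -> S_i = Random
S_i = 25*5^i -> [25, 125, 625, 3125, 15625]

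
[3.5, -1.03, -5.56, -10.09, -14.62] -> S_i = 3.50 + -4.53*i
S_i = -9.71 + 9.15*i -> [-9.71, -0.56, 8.59, 17.74, 26.89]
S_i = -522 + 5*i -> [-522, -517, -512, -507, -502]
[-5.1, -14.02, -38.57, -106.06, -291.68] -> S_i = -5.10*2.75^i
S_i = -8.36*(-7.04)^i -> [-8.36, 58.85, -414.33, 2916.92, -20535.1]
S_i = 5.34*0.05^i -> [5.34, 0.27, 0.01, 0.0, 0.0]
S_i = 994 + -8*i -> [994, 986, 978, 970, 962]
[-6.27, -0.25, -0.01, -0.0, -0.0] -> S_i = -6.27*0.04^i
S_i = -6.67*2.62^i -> [-6.67, -17.48, -45.79, -119.96, -314.29]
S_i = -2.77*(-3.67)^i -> [-2.77, 10.17, -37.31, 136.92, -502.51]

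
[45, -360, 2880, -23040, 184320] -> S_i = 45*-8^i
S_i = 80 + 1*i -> [80, 81, 82, 83, 84]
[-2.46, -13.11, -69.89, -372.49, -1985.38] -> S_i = -2.46*5.33^i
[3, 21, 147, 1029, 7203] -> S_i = 3*7^i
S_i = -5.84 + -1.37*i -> [-5.84, -7.21, -8.58, -9.95, -11.32]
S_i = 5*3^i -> [5, 15, 45, 135, 405]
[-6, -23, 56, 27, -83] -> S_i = Random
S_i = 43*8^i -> [43, 344, 2752, 22016, 176128]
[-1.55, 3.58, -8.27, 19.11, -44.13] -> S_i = -1.55*(-2.31)^i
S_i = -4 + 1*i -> [-4, -3, -2, -1, 0]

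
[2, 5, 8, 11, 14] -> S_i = 2 + 3*i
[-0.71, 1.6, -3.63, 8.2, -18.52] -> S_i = -0.71*(-2.26)^i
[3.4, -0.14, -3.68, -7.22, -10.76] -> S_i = 3.40 + -3.54*i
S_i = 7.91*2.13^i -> [7.91, 16.85, 35.89, 76.44, 162.82]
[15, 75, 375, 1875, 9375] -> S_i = 15*5^i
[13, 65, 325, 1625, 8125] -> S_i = 13*5^i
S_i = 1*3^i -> [1, 3, 9, 27, 81]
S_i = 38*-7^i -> [38, -266, 1862, -13034, 91238]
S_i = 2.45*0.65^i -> [2.45, 1.59, 1.04, 0.67, 0.44]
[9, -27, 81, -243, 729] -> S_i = 9*-3^i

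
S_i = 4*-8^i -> [4, -32, 256, -2048, 16384]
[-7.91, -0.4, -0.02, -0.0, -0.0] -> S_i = -7.91*0.05^i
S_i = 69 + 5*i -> [69, 74, 79, 84, 89]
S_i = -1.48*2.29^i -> [-1.48, -3.39, -7.76, -17.77, -40.7]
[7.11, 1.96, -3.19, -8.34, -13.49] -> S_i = 7.11 + -5.15*i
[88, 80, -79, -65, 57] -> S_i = Random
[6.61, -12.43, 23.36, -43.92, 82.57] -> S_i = 6.61*(-1.88)^i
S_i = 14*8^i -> [14, 112, 896, 7168, 57344]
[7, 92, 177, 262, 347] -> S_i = 7 + 85*i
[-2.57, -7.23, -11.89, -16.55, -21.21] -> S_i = -2.57 + -4.66*i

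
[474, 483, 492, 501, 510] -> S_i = 474 + 9*i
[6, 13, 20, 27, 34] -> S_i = 6 + 7*i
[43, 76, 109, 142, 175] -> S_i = 43 + 33*i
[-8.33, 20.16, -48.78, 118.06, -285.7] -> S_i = -8.33*(-2.42)^i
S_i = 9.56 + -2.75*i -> [9.56, 6.81, 4.06, 1.31, -1.44]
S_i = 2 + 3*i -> [2, 5, 8, 11, 14]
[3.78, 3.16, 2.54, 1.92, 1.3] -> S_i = 3.78 + -0.62*i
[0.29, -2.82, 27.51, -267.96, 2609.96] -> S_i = 0.29*(-9.74)^i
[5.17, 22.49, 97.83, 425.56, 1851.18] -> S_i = 5.17*4.35^i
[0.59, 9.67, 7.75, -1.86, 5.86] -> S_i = Random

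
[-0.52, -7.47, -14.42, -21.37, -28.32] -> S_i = -0.52 + -6.95*i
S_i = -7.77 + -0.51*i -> [-7.77, -8.28, -8.79, -9.3, -9.81]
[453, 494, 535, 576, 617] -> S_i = 453 + 41*i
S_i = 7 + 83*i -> [7, 90, 173, 256, 339]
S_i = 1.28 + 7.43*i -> [1.28, 8.71, 16.14, 23.57, 31.0]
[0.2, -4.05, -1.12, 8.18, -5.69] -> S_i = Random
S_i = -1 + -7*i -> [-1, -8, -15, -22, -29]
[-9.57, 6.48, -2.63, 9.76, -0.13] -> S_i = Random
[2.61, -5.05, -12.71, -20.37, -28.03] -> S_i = 2.61 + -7.66*i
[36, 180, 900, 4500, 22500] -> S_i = 36*5^i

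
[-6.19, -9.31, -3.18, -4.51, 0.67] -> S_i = Random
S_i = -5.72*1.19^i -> [-5.72, -6.81, -8.1, -9.64, -11.47]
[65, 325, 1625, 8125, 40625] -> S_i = 65*5^i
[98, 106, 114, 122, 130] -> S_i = 98 + 8*i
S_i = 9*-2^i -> [9, -18, 36, -72, 144]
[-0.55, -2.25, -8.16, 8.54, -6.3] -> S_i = Random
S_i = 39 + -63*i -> [39, -24, -87, -150, -213]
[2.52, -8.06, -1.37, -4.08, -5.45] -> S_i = Random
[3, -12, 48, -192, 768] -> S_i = 3*-4^i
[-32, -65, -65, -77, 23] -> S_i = Random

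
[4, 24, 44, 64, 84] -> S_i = 4 + 20*i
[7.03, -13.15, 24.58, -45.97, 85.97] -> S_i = 7.03*(-1.87)^i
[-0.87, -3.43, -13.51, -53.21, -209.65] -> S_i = -0.87*3.94^i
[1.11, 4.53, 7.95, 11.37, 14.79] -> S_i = 1.11 + 3.42*i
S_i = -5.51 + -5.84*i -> [-5.51, -11.35, -17.19, -23.03, -28.87]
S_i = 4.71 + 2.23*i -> [4.71, 6.94, 9.17, 11.4, 13.63]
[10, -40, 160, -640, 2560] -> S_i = 10*-4^i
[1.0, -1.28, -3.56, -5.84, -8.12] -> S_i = 1.00 + -2.28*i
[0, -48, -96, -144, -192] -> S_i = 0 + -48*i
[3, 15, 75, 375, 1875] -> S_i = 3*5^i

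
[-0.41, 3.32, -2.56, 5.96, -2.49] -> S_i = Random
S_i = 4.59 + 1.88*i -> [4.59, 6.47, 8.35, 10.23, 12.11]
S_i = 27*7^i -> [27, 189, 1323, 9261, 64827]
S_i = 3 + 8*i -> [3, 11, 19, 27, 35]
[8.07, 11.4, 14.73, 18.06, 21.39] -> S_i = 8.07 + 3.33*i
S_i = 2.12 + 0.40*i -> [2.12, 2.52, 2.92, 3.32, 3.72]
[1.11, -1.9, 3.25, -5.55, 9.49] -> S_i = 1.11*(-1.71)^i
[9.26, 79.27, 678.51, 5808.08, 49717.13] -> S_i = 9.26*8.56^i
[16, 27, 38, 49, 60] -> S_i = 16 + 11*i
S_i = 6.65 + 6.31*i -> [6.65, 12.96, 19.27, 25.58, 31.89]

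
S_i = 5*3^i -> [5, 15, 45, 135, 405]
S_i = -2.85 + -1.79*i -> [-2.85, -4.64, -6.43, -8.22, -10.01]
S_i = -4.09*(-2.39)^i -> [-4.09, 9.78, -23.36, 55.84, -133.45]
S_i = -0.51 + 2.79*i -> [-0.51, 2.28, 5.07, 7.86, 10.65]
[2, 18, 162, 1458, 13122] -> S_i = 2*9^i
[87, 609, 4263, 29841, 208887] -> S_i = 87*7^i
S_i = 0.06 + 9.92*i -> [0.06, 9.98, 19.9, 29.82, 39.74]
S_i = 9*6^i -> [9, 54, 324, 1944, 11664]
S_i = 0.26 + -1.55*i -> [0.26, -1.29, -2.84, -4.39, -5.94]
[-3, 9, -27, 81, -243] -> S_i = -3*-3^i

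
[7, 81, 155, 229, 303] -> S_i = 7 + 74*i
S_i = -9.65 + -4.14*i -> [-9.65, -13.79, -17.93, -22.07, -26.21]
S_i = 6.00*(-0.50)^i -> [6.0, -3.0, 1.5, -0.75, 0.38]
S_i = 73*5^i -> [73, 365, 1825, 9125, 45625]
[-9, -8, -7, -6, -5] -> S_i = -9 + 1*i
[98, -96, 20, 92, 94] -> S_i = Random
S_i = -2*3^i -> [-2, -6, -18, -54, -162]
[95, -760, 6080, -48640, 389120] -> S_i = 95*-8^i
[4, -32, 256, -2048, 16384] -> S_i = 4*-8^i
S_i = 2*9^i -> [2, 18, 162, 1458, 13122]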